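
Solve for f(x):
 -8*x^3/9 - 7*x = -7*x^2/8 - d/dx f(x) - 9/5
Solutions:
 f(x) = C1 + 2*x^4/9 - 7*x^3/24 + 7*x^2/2 - 9*x/5


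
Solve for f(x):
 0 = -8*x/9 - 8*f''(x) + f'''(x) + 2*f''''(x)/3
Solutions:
 f(x) = C1 + C2*x + C3*exp(x*(-3 + sqrt(201))/4) + C4*exp(-x*(3 + sqrt(201))/4) - x^3/54 - x^2/144


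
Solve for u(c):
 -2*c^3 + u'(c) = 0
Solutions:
 u(c) = C1 + c^4/2


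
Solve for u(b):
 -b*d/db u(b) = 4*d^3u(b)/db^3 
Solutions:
 u(b) = C1 + Integral(C2*airyai(-2^(1/3)*b/2) + C3*airybi(-2^(1/3)*b/2), b)


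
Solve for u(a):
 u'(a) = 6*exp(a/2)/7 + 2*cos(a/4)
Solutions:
 u(a) = C1 + 12*exp(a/2)/7 + 8*sin(a/4)


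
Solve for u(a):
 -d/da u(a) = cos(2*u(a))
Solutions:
 u(a) = -asin((C1 + exp(4*a))/(C1 - exp(4*a)))/2 + pi/2
 u(a) = asin((C1 + exp(4*a))/(C1 - exp(4*a)))/2


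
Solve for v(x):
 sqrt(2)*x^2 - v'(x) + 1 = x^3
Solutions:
 v(x) = C1 - x^4/4 + sqrt(2)*x^3/3 + x


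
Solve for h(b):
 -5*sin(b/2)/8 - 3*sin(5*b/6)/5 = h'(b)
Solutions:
 h(b) = C1 + 5*cos(b/2)/4 + 18*cos(5*b/6)/25


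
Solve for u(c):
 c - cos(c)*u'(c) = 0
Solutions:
 u(c) = C1 + Integral(c/cos(c), c)


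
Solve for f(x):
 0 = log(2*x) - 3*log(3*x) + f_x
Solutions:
 f(x) = C1 + 2*x*log(x) - 2*x + x*log(27/2)


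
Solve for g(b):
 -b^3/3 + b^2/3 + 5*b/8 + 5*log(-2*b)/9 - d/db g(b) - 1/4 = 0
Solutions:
 g(b) = C1 - b^4/12 + b^3/9 + 5*b^2/16 + 5*b*log(-b)/9 + b*(-29 + 20*log(2))/36


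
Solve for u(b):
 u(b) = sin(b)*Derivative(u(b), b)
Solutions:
 u(b) = C1*sqrt(cos(b) - 1)/sqrt(cos(b) + 1)


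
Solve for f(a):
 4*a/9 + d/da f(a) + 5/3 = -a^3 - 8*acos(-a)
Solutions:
 f(a) = C1 - a^4/4 - 2*a^2/9 - 8*a*acos(-a) - 5*a/3 - 8*sqrt(1 - a^2)


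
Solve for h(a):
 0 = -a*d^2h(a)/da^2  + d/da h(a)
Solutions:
 h(a) = C1 + C2*a^2


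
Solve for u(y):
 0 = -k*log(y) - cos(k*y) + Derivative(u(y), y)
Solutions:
 u(y) = C1 + k*y*(log(y) - 1) + Piecewise((sin(k*y)/k, Ne(k, 0)), (y, True))


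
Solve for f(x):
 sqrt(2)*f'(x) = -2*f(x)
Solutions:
 f(x) = C1*exp(-sqrt(2)*x)


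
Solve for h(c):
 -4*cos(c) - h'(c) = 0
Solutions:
 h(c) = C1 - 4*sin(c)


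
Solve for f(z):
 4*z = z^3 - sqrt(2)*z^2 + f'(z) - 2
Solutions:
 f(z) = C1 - z^4/4 + sqrt(2)*z^3/3 + 2*z^2 + 2*z


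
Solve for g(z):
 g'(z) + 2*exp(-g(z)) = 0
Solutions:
 g(z) = log(C1 - 2*z)


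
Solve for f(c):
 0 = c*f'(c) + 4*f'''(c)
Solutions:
 f(c) = C1 + Integral(C2*airyai(-2^(1/3)*c/2) + C3*airybi(-2^(1/3)*c/2), c)


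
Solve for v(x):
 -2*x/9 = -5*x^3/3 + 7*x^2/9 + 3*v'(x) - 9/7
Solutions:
 v(x) = C1 + 5*x^4/36 - 7*x^3/81 - x^2/27 + 3*x/7


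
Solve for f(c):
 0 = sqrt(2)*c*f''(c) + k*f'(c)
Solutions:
 f(c) = C1 + c^(-sqrt(2)*re(k)/2 + 1)*(C2*sin(sqrt(2)*log(c)*Abs(im(k))/2) + C3*cos(sqrt(2)*log(c)*im(k)/2))


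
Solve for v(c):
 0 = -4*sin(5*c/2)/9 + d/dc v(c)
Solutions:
 v(c) = C1 - 8*cos(5*c/2)/45


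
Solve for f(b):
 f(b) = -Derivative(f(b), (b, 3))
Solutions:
 f(b) = C3*exp(-b) + (C1*sin(sqrt(3)*b/2) + C2*cos(sqrt(3)*b/2))*exp(b/2)


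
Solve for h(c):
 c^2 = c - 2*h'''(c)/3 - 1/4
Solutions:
 h(c) = C1 + C2*c + C3*c^2 - c^5/40 + c^4/16 - c^3/16


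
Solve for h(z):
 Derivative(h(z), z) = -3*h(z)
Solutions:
 h(z) = C1*exp(-3*z)


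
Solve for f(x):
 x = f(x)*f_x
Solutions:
 f(x) = -sqrt(C1 + x^2)
 f(x) = sqrt(C1 + x^2)


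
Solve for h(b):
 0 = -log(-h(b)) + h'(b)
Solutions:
 -li(-h(b)) = C1 + b


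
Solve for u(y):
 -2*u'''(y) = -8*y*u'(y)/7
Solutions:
 u(y) = C1 + Integral(C2*airyai(14^(2/3)*y/7) + C3*airybi(14^(2/3)*y/7), y)


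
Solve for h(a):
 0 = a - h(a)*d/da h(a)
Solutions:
 h(a) = -sqrt(C1 + a^2)
 h(a) = sqrt(C1 + a^2)


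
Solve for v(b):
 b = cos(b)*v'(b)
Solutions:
 v(b) = C1 + Integral(b/cos(b), b)


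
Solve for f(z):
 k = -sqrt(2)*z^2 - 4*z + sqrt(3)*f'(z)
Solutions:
 f(z) = C1 + sqrt(3)*k*z/3 + sqrt(6)*z^3/9 + 2*sqrt(3)*z^2/3


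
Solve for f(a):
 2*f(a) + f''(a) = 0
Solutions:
 f(a) = C1*sin(sqrt(2)*a) + C2*cos(sqrt(2)*a)


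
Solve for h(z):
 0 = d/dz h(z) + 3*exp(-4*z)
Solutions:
 h(z) = C1 + 3*exp(-4*z)/4


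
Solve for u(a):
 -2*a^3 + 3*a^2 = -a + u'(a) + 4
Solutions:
 u(a) = C1 - a^4/2 + a^3 + a^2/2 - 4*a


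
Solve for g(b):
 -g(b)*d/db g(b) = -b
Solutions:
 g(b) = -sqrt(C1 + b^2)
 g(b) = sqrt(C1 + b^2)


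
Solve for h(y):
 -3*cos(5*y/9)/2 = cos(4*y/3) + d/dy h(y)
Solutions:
 h(y) = C1 - 27*sin(5*y/9)/10 - 3*sin(4*y/3)/4


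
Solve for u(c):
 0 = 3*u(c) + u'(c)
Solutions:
 u(c) = C1*exp(-3*c)


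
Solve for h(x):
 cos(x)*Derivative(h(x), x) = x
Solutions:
 h(x) = C1 + Integral(x/cos(x), x)


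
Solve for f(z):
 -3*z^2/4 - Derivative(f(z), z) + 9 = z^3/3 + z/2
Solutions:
 f(z) = C1 - z^4/12 - z^3/4 - z^2/4 + 9*z


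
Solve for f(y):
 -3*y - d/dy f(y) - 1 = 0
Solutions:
 f(y) = C1 - 3*y^2/2 - y


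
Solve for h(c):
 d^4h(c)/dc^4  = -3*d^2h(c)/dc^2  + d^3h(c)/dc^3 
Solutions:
 h(c) = C1 + C2*c + (C3*sin(sqrt(11)*c/2) + C4*cos(sqrt(11)*c/2))*exp(c/2)


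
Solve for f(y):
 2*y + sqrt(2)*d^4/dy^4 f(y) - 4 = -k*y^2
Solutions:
 f(y) = C1 + C2*y + C3*y^2 + C4*y^3 - sqrt(2)*k*y^6/720 - sqrt(2)*y^5/120 + sqrt(2)*y^4/12


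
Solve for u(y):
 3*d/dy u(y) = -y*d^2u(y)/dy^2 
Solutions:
 u(y) = C1 + C2/y^2


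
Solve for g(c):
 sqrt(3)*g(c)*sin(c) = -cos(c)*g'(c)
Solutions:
 g(c) = C1*cos(c)^(sqrt(3))


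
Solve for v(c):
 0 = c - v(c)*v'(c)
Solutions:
 v(c) = -sqrt(C1 + c^2)
 v(c) = sqrt(C1 + c^2)


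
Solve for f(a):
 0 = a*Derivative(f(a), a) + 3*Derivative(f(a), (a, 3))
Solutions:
 f(a) = C1 + Integral(C2*airyai(-3^(2/3)*a/3) + C3*airybi(-3^(2/3)*a/3), a)


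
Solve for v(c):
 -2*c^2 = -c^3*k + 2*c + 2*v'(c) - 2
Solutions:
 v(c) = C1 + c^4*k/8 - c^3/3 - c^2/2 + c


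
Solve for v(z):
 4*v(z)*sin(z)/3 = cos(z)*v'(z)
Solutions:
 v(z) = C1/cos(z)^(4/3)


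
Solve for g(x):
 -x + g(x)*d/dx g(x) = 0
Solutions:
 g(x) = -sqrt(C1 + x^2)
 g(x) = sqrt(C1 + x^2)


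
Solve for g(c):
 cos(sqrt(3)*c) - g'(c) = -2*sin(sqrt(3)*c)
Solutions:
 g(c) = C1 + sqrt(3)*sin(sqrt(3)*c)/3 - 2*sqrt(3)*cos(sqrt(3)*c)/3


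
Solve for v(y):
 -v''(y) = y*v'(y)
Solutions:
 v(y) = C1 + C2*erf(sqrt(2)*y/2)


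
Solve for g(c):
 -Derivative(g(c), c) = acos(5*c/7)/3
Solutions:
 g(c) = C1 - c*acos(5*c/7)/3 + sqrt(49 - 25*c^2)/15


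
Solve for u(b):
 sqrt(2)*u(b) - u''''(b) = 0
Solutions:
 u(b) = C1*exp(-2^(1/8)*b) + C2*exp(2^(1/8)*b) + C3*sin(2^(1/8)*b) + C4*cos(2^(1/8)*b)


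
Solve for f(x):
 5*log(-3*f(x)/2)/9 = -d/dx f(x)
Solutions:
 9*Integral(1/(log(-_y) - log(2) + log(3)), (_y, f(x)))/5 = C1 - x


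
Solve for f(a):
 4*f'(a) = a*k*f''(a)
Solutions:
 f(a) = C1 + a^(((re(k) + 4)*re(k) + im(k)^2)/(re(k)^2 + im(k)^2))*(C2*sin(4*log(a)*Abs(im(k))/(re(k)^2 + im(k)^2)) + C3*cos(4*log(a)*im(k)/(re(k)^2 + im(k)^2)))


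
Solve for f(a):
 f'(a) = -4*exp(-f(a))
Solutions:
 f(a) = log(C1 - 4*a)


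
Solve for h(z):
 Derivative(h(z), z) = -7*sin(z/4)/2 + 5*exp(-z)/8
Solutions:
 h(z) = C1 + 14*cos(z/4) - 5*exp(-z)/8


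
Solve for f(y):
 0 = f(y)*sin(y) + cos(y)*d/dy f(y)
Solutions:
 f(y) = C1*cos(y)


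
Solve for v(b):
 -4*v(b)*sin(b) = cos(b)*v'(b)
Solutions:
 v(b) = C1*cos(b)^4


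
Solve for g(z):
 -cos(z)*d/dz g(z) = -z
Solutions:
 g(z) = C1 + Integral(z/cos(z), z)


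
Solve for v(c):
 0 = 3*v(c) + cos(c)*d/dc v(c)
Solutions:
 v(c) = C1*(sin(c) - 1)^(3/2)/(sin(c) + 1)^(3/2)


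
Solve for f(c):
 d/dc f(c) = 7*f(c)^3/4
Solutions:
 f(c) = -sqrt(2)*sqrt(-1/(C1 + 7*c))
 f(c) = sqrt(2)*sqrt(-1/(C1 + 7*c))


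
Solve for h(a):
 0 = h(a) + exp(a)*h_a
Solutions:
 h(a) = C1*exp(exp(-a))


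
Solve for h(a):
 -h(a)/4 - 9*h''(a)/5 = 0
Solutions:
 h(a) = C1*sin(sqrt(5)*a/6) + C2*cos(sqrt(5)*a/6)


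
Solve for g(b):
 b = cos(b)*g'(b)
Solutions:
 g(b) = C1 + Integral(b/cos(b), b)


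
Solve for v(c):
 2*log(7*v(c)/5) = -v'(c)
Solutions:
 -Integral(1/(-log(_y) - log(7) + log(5)), (_y, v(c)))/2 = C1 - c


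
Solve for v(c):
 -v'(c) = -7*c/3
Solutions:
 v(c) = C1 + 7*c^2/6


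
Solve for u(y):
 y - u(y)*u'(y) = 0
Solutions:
 u(y) = -sqrt(C1 + y^2)
 u(y) = sqrt(C1 + y^2)


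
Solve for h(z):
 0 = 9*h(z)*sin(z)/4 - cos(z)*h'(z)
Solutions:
 h(z) = C1/cos(z)^(9/4)


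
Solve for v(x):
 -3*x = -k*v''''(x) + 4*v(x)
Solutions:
 v(x) = C1*exp(-sqrt(2)*x*(1/k)^(1/4)) + C2*exp(sqrt(2)*x*(1/k)^(1/4)) + C3*exp(-sqrt(2)*I*x*(1/k)^(1/4)) + C4*exp(sqrt(2)*I*x*(1/k)^(1/4)) - 3*x/4


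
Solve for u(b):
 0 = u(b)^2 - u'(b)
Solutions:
 u(b) = -1/(C1 + b)


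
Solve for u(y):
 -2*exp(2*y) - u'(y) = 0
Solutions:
 u(y) = C1 - exp(2*y)


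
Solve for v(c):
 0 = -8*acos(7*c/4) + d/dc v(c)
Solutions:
 v(c) = C1 + 8*c*acos(7*c/4) - 8*sqrt(16 - 49*c^2)/7


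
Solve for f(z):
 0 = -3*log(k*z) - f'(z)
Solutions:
 f(z) = C1 - 3*z*log(k*z) + 3*z


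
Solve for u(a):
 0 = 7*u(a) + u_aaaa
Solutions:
 u(a) = (C1*sin(sqrt(2)*7^(1/4)*a/2) + C2*cos(sqrt(2)*7^(1/4)*a/2))*exp(-sqrt(2)*7^(1/4)*a/2) + (C3*sin(sqrt(2)*7^(1/4)*a/2) + C4*cos(sqrt(2)*7^(1/4)*a/2))*exp(sqrt(2)*7^(1/4)*a/2)


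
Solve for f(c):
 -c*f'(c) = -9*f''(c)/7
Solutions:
 f(c) = C1 + C2*erfi(sqrt(14)*c/6)


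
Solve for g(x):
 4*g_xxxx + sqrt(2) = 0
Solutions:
 g(x) = C1 + C2*x + C3*x^2 + C4*x^3 - sqrt(2)*x^4/96


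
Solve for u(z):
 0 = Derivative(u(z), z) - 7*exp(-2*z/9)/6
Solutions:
 u(z) = C1 - 21*exp(-2*z/9)/4


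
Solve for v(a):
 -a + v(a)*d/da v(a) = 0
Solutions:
 v(a) = -sqrt(C1 + a^2)
 v(a) = sqrt(C1 + a^2)


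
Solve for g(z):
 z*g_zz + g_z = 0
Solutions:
 g(z) = C1 + C2*log(z)


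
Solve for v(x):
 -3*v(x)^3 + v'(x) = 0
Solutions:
 v(x) = -sqrt(2)*sqrt(-1/(C1 + 3*x))/2
 v(x) = sqrt(2)*sqrt(-1/(C1 + 3*x))/2


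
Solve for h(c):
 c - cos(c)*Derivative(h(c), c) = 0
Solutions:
 h(c) = C1 + Integral(c/cos(c), c)


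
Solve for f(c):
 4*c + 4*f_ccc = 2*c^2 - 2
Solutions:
 f(c) = C1 + C2*c + C3*c^2 + c^5/120 - c^4/24 - c^3/12


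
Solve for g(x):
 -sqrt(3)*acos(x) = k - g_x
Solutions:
 g(x) = C1 + k*x + sqrt(3)*(x*acos(x) - sqrt(1 - x^2))


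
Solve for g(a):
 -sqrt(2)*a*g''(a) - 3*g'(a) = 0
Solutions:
 g(a) = C1 + C2*a^(1 - 3*sqrt(2)/2)


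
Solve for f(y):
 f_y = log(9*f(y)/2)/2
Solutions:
 2*Integral(1/(-log(_y) - 2*log(3) + log(2)), (_y, f(y))) = C1 - y


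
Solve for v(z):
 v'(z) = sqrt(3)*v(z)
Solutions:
 v(z) = C1*exp(sqrt(3)*z)


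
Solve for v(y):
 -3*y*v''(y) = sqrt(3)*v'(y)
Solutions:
 v(y) = C1 + C2*y^(1 - sqrt(3)/3)


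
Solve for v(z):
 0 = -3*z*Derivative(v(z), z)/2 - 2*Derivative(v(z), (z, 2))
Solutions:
 v(z) = C1 + C2*erf(sqrt(6)*z/4)


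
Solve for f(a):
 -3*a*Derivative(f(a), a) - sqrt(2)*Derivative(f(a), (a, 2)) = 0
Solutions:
 f(a) = C1 + C2*erf(2^(1/4)*sqrt(3)*a/2)


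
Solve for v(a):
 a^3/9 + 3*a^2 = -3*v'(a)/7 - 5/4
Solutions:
 v(a) = C1 - 7*a^4/108 - 7*a^3/3 - 35*a/12


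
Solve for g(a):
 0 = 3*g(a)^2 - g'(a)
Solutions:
 g(a) = -1/(C1 + 3*a)


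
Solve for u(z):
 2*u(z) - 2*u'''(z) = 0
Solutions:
 u(z) = C3*exp(z) + (C1*sin(sqrt(3)*z/2) + C2*cos(sqrt(3)*z/2))*exp(-z/2)


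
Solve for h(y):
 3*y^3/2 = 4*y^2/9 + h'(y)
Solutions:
 h(y) = C1 + 3*y^4/8 - 4*y^3/27


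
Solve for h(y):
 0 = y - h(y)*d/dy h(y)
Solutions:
 h(y) = -sqrt(C1 + y^2)
 h(y) = sqrt(C1 + y^2)


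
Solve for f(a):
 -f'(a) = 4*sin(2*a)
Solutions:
 f(a) = C1 + 2*cos(2*a)


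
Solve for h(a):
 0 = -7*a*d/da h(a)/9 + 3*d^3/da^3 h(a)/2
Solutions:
 h(a) = C1 + Integral(C2*airyai(14^(1/3)*a/3) + C3*airybi(14^(1/3)*a/3), a)


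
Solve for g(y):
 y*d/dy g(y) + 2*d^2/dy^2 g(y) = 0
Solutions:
 g(y) = C1 + C2*erf(y/2)


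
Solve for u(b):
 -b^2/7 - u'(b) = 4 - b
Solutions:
 u(b) = C1 - b^3/21 + b^2/2 - 4*b


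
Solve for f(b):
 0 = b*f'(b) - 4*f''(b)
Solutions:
 f(b) = C1 + C2*erfi(sqrt(2)*b/4)


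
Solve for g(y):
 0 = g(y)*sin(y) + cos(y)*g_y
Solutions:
 g(y) = C1*cos(y)


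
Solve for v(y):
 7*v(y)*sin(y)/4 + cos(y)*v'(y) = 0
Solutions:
 v(y) = C1*cos(y)^(7/4)


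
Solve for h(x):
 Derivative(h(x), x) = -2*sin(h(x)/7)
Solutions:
 2*x + 7*log(cos(h(x)/7) - 1)/2 - 7*log(cos(h(x)/7) + 1)/2 = C1


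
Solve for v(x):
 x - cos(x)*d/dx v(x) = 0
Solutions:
 v(x) = C1 + Integral(x/cos(x), x)


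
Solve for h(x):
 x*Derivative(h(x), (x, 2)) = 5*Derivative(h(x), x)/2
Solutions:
 h(x) = C1 + C2*x^(7/2)


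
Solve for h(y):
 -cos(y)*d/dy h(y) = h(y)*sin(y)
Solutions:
 h(y) = C1*cos(y)


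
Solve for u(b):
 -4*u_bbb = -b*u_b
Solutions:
 u(b) = C1 + Integral(C2*airyai(2^(1/3)*b/2) + C3*airybi(2^(1/3)*b/2), b)


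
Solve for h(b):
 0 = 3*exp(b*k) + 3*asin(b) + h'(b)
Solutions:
 h(b) = C1 - 3*b*asin(b) - 3*sqrt(1 - b^2) - 3*Piecewise((exp(b*k)/k, Ne(k, 0)), (b, True))


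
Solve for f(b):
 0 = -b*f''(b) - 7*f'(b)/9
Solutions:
 f(b) = C1 + C2*b^(2/9)


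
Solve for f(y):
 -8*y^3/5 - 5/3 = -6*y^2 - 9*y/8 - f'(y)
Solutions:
 f(y) = C1 + 2*y^4/5 - 2*y^3 - 9*y^2/16 + 5*y/3


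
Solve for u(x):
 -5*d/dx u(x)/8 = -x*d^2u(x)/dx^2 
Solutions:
 u(x) = C1 + C2*x^(13/8)


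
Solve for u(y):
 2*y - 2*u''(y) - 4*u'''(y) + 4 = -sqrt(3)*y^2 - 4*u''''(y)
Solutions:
 u(y) = C1 + C2*y + C3*exp(y*(1 - sqrt(3))/2) + C4*exp(y*(1 + sqrt(3))/2) + sqrt(3)*y^4/24 + y^3*(1 - 2*sqrt(3))/6 + 3*sqrt(3)*y^2


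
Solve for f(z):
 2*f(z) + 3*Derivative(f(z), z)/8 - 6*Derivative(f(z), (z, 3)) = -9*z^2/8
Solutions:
 f(z) = C1*exp(-3^(1/3)*z*(3^(1/3)/(sqrt(9213) + 96)^(1/3) + (sqrt(9213) + 96)^(1/3))/24)*sin(3^(1/6)*z*(-3^(2/3)*(sqrt(9213) + 96)^(1/3) + 3/(sqrt(9213) + 96)^(1/3))/24) + C2*exp(-3^(1/3)*z*(3^(1/3)/(sqrt(9213) + 96)^(1/3) + (sqrt(9213) + 96)^(1/3))/24)*cos(3^(1/6)*z*(-3^(2/3)*(sqrt(9213) + 96)^(1/3) + 3/(sqrt(9213) + 96)^(1/3))/24) + C3*exp(3^(1/3)*z*(3^(1/3)/(sqrt(9213) + 96)^(1/3) + (sqrt(9213) + 96)^(1/3))/12) - 9*z^2/16 + 27*z/128 - 81/2048


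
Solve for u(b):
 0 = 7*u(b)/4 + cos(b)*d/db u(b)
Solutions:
 u(b) = C1*(sin(b) - 1)^(7/8)/(sin(b) + 1)^(7/8)


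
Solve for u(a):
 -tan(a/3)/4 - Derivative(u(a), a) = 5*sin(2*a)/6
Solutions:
 u(a) = C1 + 3*log(cos(a/3))/4 + 5*cos(2*a)/12


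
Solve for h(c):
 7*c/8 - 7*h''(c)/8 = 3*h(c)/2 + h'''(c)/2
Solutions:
 h(c) = C1*exp(c*(-14 + 49/(72*sqrt(1639) + 2935)^(1/3) + (72*sqrt(1639) + 2935)^(1/3))/24)*sin(sqrt(3)*c*(-(72*sqrt(1639) + 2935)^(1/3) + 49/(72*sqrt(1639) + 2935)^(1/3))/24) + C2*exp(c*(-14 + 49/(72*sqrt(1639) + 2935)^(1/3) + (72*sqrt(1639) + 2935)^(1/3))/24)*cos(sqrt(3)*c*(-(72*sqrt(1639) + 2935)^(1/3) + 49/(72*sqrt(1639) + 2935)^(1/3))/24) + C3*exp(-c*(49/(72*sqrt(1639) + 2935)^(1/3) + 7 + (72*sqrt(1639) + 2935)^(1/3))/12) + 7*c/12


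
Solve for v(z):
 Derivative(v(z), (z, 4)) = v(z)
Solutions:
 v(z) = C1*exp(-z) + C2*exp(z) + C3*sin(z) + C4*cos(z)


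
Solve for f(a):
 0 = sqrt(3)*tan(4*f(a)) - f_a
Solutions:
 f(a) = -asin(C1*exp(4*sqrt(3)*a))/4 + pi/4
 f(a) = asin(C1*exp(4*sqrt(3)*a))/4


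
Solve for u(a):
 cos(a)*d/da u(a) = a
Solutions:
 u(a) = C1 + Integral(a/cos(a), a)


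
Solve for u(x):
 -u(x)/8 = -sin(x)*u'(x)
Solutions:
 u(x) = C1*(cos(x) - 1)^(1/16)/(cos(x) + 1)^(1/16)


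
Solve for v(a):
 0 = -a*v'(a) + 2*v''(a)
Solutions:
 v(a) = C1 + C2*erfi(a/2)


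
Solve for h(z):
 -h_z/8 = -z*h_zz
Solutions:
 h(z) = C1 + C2*z^(9/8)


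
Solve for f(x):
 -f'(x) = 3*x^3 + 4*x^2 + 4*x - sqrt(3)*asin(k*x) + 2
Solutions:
 f(x) = C1 - 3*x^4/4 - 4*x^3/3 - 2*x^2 - 2*x + sqrt(3)*Piecewise((x*asin(k*x) + sqrt(-k^2*x^2 + 1)/k, Ne(k, 0)), (0, True))


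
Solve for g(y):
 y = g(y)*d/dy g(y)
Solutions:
 g(y) = -sqrt(C1 + y^2)
 g(y) = sqrt(C1 + y^2)


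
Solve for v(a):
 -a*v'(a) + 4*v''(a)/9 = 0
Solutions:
 v(a) = C1 + C2*erfi(3*sqrt(2)*a/4)


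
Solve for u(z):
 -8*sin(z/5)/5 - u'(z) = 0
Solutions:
 u(z) = C1 + 8*cos(z/5)


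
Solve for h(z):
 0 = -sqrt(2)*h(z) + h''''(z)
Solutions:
 h(z) = C1*exp(-2^(1/8)*z) + C2*exp(2^(1/8)*z) + C3*sin(2^(1/8)*z) + C4*cos(2^(1/8)*z)


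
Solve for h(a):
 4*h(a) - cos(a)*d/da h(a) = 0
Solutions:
 h(a) = C1*(sin(a)^2 + 2*sin(a) + 1)/(sin(a)^2 - 2*sin(a) + 1)


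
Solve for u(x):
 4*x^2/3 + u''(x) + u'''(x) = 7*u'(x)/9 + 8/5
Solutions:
 u(x) = C1 + C2*exp(x*(-3 + sqrt(37))/6) + C3*exp(-x*(3 + sqrt(37))/6) + 4*x^3/7 + 108*x^2/49 + 13752*x/1715


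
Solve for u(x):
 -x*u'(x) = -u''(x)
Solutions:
 u(x) = C1 + C2*erfi(sqrt(2)*x/2)


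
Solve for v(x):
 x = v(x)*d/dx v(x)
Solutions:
 v(x) = -sqrt(C1 + x^2)
 v(x) = sqrt(C1 + x^2)


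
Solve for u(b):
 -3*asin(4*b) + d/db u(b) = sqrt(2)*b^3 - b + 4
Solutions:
 u(b) = C1 + sqrt(2)*b^4/4 - b^2/2 + 3*b*asin(4*b) + 4*b + 3*sqrt(1 - 16*b^2)/4


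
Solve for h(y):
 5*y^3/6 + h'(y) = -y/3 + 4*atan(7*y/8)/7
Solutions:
 h(y) = C1 - 5*y^4/24 - y^2/6 + 4*y*atan(7*y/8)/7 - 16*log(49*y^2 + 64)/49


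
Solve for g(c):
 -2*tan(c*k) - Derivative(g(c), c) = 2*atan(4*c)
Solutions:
 g(c) = C1 - 2*c*atan(4*c) - 2*Piecewise((-log(cos(c*k))/k, Ne(k, 0)), (0, True)) + log(16*c^2 + 1)/4


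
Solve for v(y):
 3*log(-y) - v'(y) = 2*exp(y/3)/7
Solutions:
 v(y) = C1 + 3*y*log(-y) - 3*y - 6*exp(y/3)/7


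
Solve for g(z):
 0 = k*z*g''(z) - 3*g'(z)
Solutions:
 g(z) = C1 + z^(((re(k) + 3)*re(k) + im(k)^2)/(re(k)^2 + im(k)^2))*(C2*sin(3*log(z)*Abs(im(k))/(re(k)^2 + im(k)^2)) + C3*cos(3*log(z)*im(k)/(re(k)^2 + im(k)^2)))


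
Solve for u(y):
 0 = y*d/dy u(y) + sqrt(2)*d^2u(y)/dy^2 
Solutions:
 u(y) = C1 + C2*erf(2^(1/4)*y/2)


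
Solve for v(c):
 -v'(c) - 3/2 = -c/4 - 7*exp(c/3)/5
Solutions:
 v(c) = C1 + c^2/8 - 3*c/2 + 21*exp(c/3)/5


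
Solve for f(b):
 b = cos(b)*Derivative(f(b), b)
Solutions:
 f(b) = C1 + Integral(b/cos(b), b)


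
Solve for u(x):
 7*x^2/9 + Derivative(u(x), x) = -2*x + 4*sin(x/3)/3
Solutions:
 u(x) = C1 - 7*x^3/27 - x^2 - 4*cos(x/3)


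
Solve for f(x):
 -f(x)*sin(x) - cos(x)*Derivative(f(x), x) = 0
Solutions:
 f(x) = C1*cos(x)


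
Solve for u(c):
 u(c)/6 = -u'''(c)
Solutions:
 u(c) = C3*exp(-6^(2/3)*c/6) + (C1*sin(2^(2/3)*3^(1/6)*c/4) + C2*cos(2^(2/3)*3^(1/6)*c/4))*exp(6^(2/3)*c/12)


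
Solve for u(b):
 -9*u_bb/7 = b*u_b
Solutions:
 u(b) = C1 + C2*erf(sqrt(14)*b/6)


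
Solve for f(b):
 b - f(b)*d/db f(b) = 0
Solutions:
 f(b) = -sqrt(C1 + b^2)
 f(b) = sqrt(C1 + b^2)


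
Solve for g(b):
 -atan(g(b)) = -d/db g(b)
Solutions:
 Integral(1/atan(_y), (_y, g(b))) = C1 + b


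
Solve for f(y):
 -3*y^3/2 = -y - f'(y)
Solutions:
 f(y) = C1 + 3*y^4/8 - y^2/2


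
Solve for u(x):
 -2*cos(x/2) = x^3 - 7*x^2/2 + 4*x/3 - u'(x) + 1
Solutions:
 u(x) = C1 + x^4/4 - 7*x^3/6 + 2*x^2/3 + x + 4*sin(x/2)


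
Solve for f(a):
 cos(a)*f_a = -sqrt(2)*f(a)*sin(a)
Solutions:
 f(a) = C1*cos(a)^(sqrt(2))


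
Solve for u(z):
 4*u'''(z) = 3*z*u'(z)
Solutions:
 u(z) = C1 + Integral(C2*airyai(6^(1/3)*z/2) + C3*airybi(6^(1/3)*z/2), z)


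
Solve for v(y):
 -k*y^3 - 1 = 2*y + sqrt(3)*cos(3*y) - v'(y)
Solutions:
 v(y) = C1 + k*y^4/4 + y^2 + y + sqrt(3)*sin(3*y)/3


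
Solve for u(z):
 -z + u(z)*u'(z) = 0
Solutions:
 u(z) = -sqrt(C1 + z^2)
 u(z) = sqrt(C1 + z^2)


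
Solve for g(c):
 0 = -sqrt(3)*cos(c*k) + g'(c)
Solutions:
 g(c) = C1 + sqrt(3)*sin(c*k)/k


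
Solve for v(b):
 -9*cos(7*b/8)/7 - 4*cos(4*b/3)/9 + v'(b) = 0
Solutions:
 v(b) = C1 + 72*sin(7*b/8)/49 + sin(4*b/3)/3


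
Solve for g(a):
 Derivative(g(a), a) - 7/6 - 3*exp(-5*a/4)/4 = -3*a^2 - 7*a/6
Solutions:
 g(a) = C1 - a^3 - 7*a^2/12 + 7*a/6 - 3*exp(-5*a/4)/5


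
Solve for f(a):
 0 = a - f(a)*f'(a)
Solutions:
 f(a) = -sqrt(C1 + a^2)
 f(a) = sqrt(C1 + a^2)


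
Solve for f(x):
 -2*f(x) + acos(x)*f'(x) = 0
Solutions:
 f(x) = C1*exp(2*Integral(1/acos(x), x))


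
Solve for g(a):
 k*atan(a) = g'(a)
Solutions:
 g(a) = C1 + k*(a*atan(a) - log(a^2 + 1)/2)


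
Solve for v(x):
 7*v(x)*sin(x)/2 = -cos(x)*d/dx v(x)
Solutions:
 v(x) = C1*cos(x)^(7/2)


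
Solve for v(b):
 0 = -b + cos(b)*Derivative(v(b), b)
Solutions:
 v(b) = C1 + Integral(b/cos(b), b)


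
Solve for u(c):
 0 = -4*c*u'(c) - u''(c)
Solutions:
 u(c) = C1 + C2*erf(sqrt(2)*c)


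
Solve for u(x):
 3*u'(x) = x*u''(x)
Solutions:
 u(x) = C1 + C2*x^4


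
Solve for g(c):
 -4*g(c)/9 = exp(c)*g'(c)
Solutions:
 g(c) = C1*exp(4*exp(-c)/9)


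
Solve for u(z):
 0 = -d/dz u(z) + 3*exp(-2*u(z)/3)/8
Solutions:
 u(z) = 3*log(-sqrt(C1 + 3*z)) - 3*log(6) + 3*log(3)/2
 u(z) = 3*log(C1 + 3*z)/2 - 3*log(6) + 3*log(3)/2


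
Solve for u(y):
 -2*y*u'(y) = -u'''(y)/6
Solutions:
 u(y) = C1 + Integral(C2*airyai(12^(1/3)*y) + C3*airybi(12^(1/3)*y), y)


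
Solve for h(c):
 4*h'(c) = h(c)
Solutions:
 h(c) = C1*exp(c/4)


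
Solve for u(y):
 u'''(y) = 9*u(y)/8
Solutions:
 u(y) = C3*exp(3^(2/3)*y/2) + (C1*sin(3*3^(1/6)*y/4) + C2*cos(3*3^(1/6)*y/4))*exp(-3^(2/3)*y/4)


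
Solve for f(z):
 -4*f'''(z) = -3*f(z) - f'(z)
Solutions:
 f(z) = C3*exp(z) + (C1*sin(sqrt(2)*z/2) + C2*cos(sqrt(2)*z/2))*exp(-z/2)


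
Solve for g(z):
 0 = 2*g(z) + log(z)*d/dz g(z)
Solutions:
 g(z) = C1*exp(-2*li(z))


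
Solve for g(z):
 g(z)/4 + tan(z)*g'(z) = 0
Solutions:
 g(z) = C1/sin(z)^(1/4)


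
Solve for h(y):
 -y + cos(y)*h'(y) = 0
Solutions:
 h(y) = C1 + Integral(y/cos(y), y)


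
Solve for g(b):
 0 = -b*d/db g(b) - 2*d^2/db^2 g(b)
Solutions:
 g(b) = C1 + C2*erf(b/2)


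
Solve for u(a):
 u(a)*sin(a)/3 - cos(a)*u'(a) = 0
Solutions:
 u(a) = C1/cos(a)^(1/3)


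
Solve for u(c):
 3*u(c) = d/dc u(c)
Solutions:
 u(c) = C1*exp(3*c)


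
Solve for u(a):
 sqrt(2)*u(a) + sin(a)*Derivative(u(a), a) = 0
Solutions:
 u(a) = C1*(cos(a) + 1)^(sqrt(2)/2)/(cos(a) - 1)^(sqrt(2)/2)


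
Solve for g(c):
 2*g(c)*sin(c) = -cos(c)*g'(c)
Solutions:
 g(c) = C1*cos(c)^2


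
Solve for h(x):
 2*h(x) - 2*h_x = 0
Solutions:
 h(x) = C1*exp(x)


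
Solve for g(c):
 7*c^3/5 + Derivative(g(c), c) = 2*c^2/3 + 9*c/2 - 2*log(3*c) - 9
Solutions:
 g(c) = C1 - 7*c^4/20 + 2*c^3/9 + 9*c^2/4 - 2*c*log(c) - 7*c - 2*c*log(3)


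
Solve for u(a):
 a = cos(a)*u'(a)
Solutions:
 u(a) = C1 + Integral(a/cos(a), a)


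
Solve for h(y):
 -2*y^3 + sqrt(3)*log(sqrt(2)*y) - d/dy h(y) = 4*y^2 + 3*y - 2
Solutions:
 h(y) = C1 - y^4/2 - 4*y^3/3 - 3*y^2/2 + sqrt(3)*y*log(y) - sqrt(3)*y + sqrt(3)*y*log(2)/2 + 2*y


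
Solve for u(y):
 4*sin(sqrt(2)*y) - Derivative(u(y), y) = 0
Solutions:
 u(y) = C1 - 2*sqrt(2)*cos(sqrt(2)*y)


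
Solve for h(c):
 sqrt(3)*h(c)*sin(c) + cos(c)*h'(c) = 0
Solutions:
 h(c) = C1*cos(c)^(sqrt(3))


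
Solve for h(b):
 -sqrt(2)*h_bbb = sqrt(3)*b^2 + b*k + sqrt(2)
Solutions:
 h(b) = C1 + C2*b + C3*b^2 - sqrt(6)*b^5/120 - sqrt(2)*b^4*k/48 - b^3/6


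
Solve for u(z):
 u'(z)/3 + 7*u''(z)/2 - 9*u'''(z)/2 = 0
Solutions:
 u(z) = C1 + C2*exp(z*(7 - sqrt(73))/18) + C3*exp(z*(7 + sqrt(73))/18)


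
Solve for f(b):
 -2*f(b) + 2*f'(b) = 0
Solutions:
 f(b) = C1*exp(b)


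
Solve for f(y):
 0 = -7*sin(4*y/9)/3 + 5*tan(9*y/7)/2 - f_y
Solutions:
 f(y) = C1 - 35*log(cos(9*y/7))/18 + 21*cos(4*y/9)/4


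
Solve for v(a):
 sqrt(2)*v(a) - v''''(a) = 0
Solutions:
 v(a) = C1*exp(-2^(1/8)*a) + C2*exp(2^(1/8)*a) + C3*sin(2^(1/8)*a) + C4*cos(2^(1/8)*a)


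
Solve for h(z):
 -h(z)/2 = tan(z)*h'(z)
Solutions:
 h(z) = C1/sqrt(sin(z))


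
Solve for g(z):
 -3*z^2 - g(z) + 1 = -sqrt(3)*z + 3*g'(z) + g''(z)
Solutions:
 g(z) = C1*exp(z*(-3 + sqrt(5))/2) + C2*exp(-z*(sqrt(5) + 3)/2) - 3*z^2 + sqrt(3)*z + 18*z - 47 - 3*sqrt(3)


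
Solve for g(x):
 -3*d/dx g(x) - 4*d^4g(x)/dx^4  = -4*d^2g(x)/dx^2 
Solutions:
 g(x) = C1 + C2*exp(3^(1/3)*x*(4*3^(1/3)/(sqrt(537) + 27)^(1/3) + (sqrt(537) + 27)^(1/3))/12)*sin(3^(1/6)*x*(-3^(2/3)*(sqrt(537) + 27)^(1/3)/12 + (sqrt(537) + 27)^(-1/3))) + C3*exp(3^(1/3)*x*(4*3^(1/3)/(sqrt(537) + 27)^(1/3) + (sqrt(537) + 27)^(1/3))/12)*cos(3^(1/6)*x*(-3^(2/3)*(sqrt(537) + 27)^(1/3)/12 + (sqrt(537) + 27)^(-1/3))) + C4*exp(-3^(1/3)*x*(4*3^(1/3)/(sqrt(537) + 27)^(1/3) + (sqrt(537) + 27)^(1/3))/6)


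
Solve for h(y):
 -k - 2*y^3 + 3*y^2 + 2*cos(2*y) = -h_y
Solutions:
 h(y) = C1 + k*y + y^4/2 - y^3 - sin(2*y)


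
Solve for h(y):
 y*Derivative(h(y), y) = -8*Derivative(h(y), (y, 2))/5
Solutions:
 h(y) = C1 + C2*erf(sqrt(5)*y/4)


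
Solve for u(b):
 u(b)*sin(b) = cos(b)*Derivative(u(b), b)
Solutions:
 u(b) = C1/cos(b)


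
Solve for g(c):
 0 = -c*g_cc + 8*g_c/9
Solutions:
 g(c) = C1 + C2*c^(17/9)


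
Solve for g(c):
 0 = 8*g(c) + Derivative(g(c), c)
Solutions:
 g(c) = C1*exp(-8*c)


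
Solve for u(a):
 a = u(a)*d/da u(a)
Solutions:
 u(a) = -sqrt(C1 + a^2)
 u(a) = sqrt(C1 + a^2)


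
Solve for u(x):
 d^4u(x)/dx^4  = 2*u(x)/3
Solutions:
 u(x) = C1*exp(-2^(1/4)*3^(3/4)*x/3) + C2*exp(2^(1/4)*3^(3/4)*x/3) + C3*sin(2^(1/4)*3^(3/4)*x/3) + C4*cos(2^(1/4)*3^(3/4)*x/3)


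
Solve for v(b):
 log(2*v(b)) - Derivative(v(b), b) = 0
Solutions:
 -Integral(1/(log(_y) + log(2)), (_y, v(b))) = C1 - b


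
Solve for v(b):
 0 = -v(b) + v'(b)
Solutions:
 v(b) = C1*exp(b)


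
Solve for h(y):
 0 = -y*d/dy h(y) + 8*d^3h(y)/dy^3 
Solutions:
 h(y) = C1 + Integral(C2*airyai(y/2) + C3*airybi(y/2), y)


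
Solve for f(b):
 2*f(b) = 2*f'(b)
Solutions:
 f(b) = C1*exp(b)


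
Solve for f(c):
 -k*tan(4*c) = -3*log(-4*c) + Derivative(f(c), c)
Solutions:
 f(c) = C1 + 3*c*log(-c) - 3*c + 6*c*log(2) + k*log(cos(4*c))/4


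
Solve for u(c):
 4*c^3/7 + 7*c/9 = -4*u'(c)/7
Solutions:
 u(c) = C1 - c^4/4 - 49*c^2/72


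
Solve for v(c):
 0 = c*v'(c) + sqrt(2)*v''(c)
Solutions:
 v(c) = C1 + C2*erf(2^(1/4)*c/2)


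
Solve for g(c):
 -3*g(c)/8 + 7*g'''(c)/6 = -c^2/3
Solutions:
 g(c) = C3*exp(3^(2/3)*98^(1/3)*c/14) + 8*c^2/9 + (C1*sin(3*3^(1/6)*98^(1/3)*c/28) + C2*cos(3*3^(1/6)*98^(1/3)*c/28))*exp(-3^(2/3)*98^(1/3)*c/28)


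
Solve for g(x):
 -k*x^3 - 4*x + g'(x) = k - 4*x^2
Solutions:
 g(x) = C1 + k*x^4/4 + k*x - 4*x^3/3 + 2*x^2


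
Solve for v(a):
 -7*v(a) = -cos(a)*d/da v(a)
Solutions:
 v(a) = C1*sqrt(sin(a) + 1)*(sin(a)^3 + 3*sin(a)^2 + 3*sin(a) + 1)/(sqrt(sin(a) - 1)*(sin(a)^3 - 3*sin(a)^2 + 3*sin(a) - 1))


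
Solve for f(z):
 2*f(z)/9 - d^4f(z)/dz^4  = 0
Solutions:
 f(z) = C1*exp(-2^(1/4)*sqrt(3)*z/3) + C2*exp(2^(1/4)*sqrt(3)*z/3) + C3*sin(2^(1/4)*sqrt(3)*z/3) + C4*cos(2^(1/4)*sqrt(3)*z/3)


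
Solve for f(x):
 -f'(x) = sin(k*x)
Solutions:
 f(x) = C1 + cos(k*x)/k


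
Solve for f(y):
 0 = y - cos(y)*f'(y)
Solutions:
 f(y) = C1 + Integral(y/cos(y), y)


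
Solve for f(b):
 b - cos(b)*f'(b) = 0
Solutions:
 f(b) = C1 + Integral(b/cos(b), b)


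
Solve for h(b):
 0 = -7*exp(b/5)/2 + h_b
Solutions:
 h(b) = C1 + 35*exp(b/5)/2


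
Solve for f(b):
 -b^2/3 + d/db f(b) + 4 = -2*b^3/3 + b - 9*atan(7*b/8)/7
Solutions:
 f(b) = C1 - b^4/6 + b^3/9 + b^2/2 - 9*b*atan(7*b/8)/7 - 4*b + 36*log(49*b^2 + 64)/49


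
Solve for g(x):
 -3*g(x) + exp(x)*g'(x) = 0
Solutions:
 g(x) = C1*exp(-3*exp(-x))


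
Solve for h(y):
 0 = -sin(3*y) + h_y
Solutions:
 h(y) = C1 - cos(3*y)/3


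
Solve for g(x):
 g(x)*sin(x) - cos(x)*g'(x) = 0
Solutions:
 g(x) = C1/cos(x)


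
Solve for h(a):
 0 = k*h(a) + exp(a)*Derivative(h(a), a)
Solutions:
 h(a) = C1*exp(k*exp(-a))


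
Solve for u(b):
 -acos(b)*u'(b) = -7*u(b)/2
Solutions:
 u(b) = C1*exp(7*Integral(1/acos(b), b)/2)


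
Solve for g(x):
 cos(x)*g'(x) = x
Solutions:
 g(x) = C1 + Integral(x/cos(x), x)


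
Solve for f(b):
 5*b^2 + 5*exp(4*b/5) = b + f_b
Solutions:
 f(b) = C1 + 5*b^3/3 - b^2/2 + 25*exp(4*b/5)/4


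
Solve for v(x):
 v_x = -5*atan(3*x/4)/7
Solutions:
 v(x) = C1 - 5*x*atan(3*x/4)/7 + 10*log(9*x^2 + 16)/21


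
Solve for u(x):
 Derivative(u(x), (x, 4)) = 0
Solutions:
 u(x) = C1 + C2*x + C3*x^2 + C4*x^3


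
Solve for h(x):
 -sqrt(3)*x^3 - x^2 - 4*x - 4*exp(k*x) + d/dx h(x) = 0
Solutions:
 h(x) = C1 + sqrt(3)*x^4/4 + x^3/3 + 2*x^2 + 4*exp(k*x)/k


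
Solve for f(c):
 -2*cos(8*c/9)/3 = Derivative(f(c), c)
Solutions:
 f(c) = C1 - 3*sin(8*c/9)/4


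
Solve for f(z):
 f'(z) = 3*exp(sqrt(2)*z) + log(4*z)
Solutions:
 f(z) = C1 + z*log(z) + z*(-1 + 2*log(2)) + 3*sqrt(2)*exp(sqrt(2)*z)/2


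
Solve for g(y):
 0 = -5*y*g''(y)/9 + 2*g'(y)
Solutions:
 g(y) = C1 + C2*y^(23/5)


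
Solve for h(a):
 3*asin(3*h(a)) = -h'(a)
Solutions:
 Integral(1/asin(3*_y), (_y, h(a))) = C1 - 3*a


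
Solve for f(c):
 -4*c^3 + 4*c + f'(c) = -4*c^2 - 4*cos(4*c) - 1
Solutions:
 f(c) = C1 + c^4 - 4*c^3/3 - 2*c^2 - c - sin(4*c)


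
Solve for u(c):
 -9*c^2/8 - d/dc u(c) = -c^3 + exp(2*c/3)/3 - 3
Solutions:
 u(c) = C1 + c^4/4 - 3*c^3/8 + 3*c - exp(2*c/3)/2


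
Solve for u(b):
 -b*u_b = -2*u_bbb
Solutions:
 u(b) = C1 + Integral(C2*airyai(2^(2/3)*b/2) + C3*airybi(2^(2/3)*b/2), b)


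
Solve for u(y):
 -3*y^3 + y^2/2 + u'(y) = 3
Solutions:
 u(y) = C1 + 3*y^4/4 - y^3/6 + 3*y


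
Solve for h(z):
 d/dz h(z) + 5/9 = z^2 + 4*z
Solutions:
 h(z) = C1 + z^3/3 + 2*z^2 - 5*z/9


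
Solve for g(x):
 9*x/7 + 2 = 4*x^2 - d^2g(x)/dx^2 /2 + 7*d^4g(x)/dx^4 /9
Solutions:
 g(x) = C1 + C2*x + C3*exp(-3*sqrt(14)*x/14) + C4*exp(3*sqrt(14)*x/14) + 2*x^4/3 - 3*x^3/7 + 94*x^2/9


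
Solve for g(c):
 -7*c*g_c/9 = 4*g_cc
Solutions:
 g(c) = C1 + C2*erf(sqrt(14)*c/12)


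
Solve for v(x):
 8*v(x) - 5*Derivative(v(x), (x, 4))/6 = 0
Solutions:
 v(x) = C1*exp(-2*3^(1/4)*5^(3/4)*x/5) + C2*exp(2*3^(1/4)*5^(3/4)*x/5) + C3*sin(2*3^(1/4)*5^(3/4)*x/5) + C4*cos(2*3^(1/4)*5^(3/4)*x/5)


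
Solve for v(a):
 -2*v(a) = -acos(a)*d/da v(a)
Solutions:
 v(a) = C1*exp(2*Integral(1/acos(a), a))


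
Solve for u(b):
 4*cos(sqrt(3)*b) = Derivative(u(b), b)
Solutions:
 u(b) = C1 + 4*sqrt(3)*sin(sqrt(3)*b)/3


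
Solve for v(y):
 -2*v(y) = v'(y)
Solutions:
 v(y) = C1*exp(-2*y)


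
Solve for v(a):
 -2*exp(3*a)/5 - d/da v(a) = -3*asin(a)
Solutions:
 v(a) = C1 + 3*a*asin(a) + 3*sqrt(1 - a^2) - 2*exp(3*a)/15


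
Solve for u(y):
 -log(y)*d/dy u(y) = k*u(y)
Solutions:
 u(y) = C1*exp(-k*li(y))


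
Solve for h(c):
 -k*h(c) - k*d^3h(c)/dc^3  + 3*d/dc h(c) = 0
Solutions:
 h(c) = C1*exp(-2^(1/3)*c*(2^(1/3)*(sqrt(1 - 4/k^3) + 1)^(1/3)/2 + 1/(k*(sqrt(1 - 4/k^3) + 1)^(1/3)))) + C2*exp(2^(1/3)*c*(2^(1/3)*(sqrt(1 - 4/k^3) + 1)^(1/3)/4 - 2^(1/3)*sqrt(3)*I*(sqrt(1 - 4/k^3) + 1)^(1/3)/4 - 2/(k*(-1 + sqrt(3)*I)*(sqrt(1 - 4/k^3) + 1)^(1/3)))) + C3*exp(2^(1/3)*c*(2^(1/3)*(sqrt(1 - 4/k^3) + 1)^(1/3)/4 + 2^(1/3)*sqrt(3)*I*(sqrt(1 - 4/k^3) + 1)^(1/3)/4 + 2/(k*(1 + sqrt(3)*I)*(sqrt(1 - 4/k^3) + 1)^(1/3))))


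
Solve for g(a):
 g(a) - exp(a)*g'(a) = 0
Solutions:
 g(a) = C1*exp(-exp(-a))


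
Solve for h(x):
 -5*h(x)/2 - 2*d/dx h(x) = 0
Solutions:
 h(x) = C1*exp(-5*x/4)


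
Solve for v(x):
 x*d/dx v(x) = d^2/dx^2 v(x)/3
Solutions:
 v(x) = C1 + C2*erfi(sqrt(6)*x/2)


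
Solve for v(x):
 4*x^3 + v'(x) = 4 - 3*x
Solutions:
 v(x) = C1 - x^4 - 3*x^2/2 + 4*x


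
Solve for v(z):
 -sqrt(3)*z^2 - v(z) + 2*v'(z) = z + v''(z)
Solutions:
 v(z) = -sqrt(3)*z^2 - 4*sqrt(3)*z - z + (C1 + C2*z)*exp(z) - 6*sqrt(3) - 2


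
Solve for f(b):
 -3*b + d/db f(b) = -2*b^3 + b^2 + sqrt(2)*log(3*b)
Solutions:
 f(b) = C1 - b^4/2 + b^3/3 + 3*b^2/2 + sqrt(2)*b*log(b) - sqrt(2)*b + sqrt(2)*b*log(3)


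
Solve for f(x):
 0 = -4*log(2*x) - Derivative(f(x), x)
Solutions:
 f(x) = C1 - 4*x*log(x) - x*log(16) + 4*x


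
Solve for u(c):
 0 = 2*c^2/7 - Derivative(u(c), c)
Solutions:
 u(c) = C1 + 2*c^3/21


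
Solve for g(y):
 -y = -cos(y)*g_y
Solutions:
 g(y) = C1 + Integral(y/cos(y), y)


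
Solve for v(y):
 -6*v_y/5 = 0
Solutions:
 v(y) = C1


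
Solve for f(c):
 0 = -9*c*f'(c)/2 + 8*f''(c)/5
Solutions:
 f(c) = C1 + C2*erfi(3*sqrt(10)*c/8)


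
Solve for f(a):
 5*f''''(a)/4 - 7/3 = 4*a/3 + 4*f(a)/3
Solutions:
 f(a) = C1*exp(-2*15^(3/4)*a/15) + C2*exp(2*15^(3/4)*a/15) + C3*sin(2*15^(3/4)*a/15) + C4*cos(2*15^(3/4)*a/15) - a - 7/4


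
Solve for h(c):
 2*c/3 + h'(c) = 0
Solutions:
 h(c) = C1 - c^2/3


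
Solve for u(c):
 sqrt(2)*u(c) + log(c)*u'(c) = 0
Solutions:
 u(c) = C1*exp(-sqrt(2)*li(c))


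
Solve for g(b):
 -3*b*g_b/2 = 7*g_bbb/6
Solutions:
 g(b) = C1 + Integral(C2*airyai(-21^(2/3)*b/7) + C3*airybi(-21^(2/3)*b/7), b)


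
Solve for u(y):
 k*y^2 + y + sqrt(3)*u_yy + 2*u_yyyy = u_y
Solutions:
 u(y) = C1 + C2*exp(-y*(-2^(2/3)*3^(5/6)/(3 + sqrt(2*sqrt(3) + 9))^(1/3) + 18^(1/3)*(3 + sqrt(2*sqrt(3) + 9))^(1/3))/12)*sin(y*(12^(1/3)/(3 + sqrt(2*sqrt(3) + 9))^(1/3) + 2^(1/3)*3^(1/6)*(3 + sqrt(2*sqrt(3) + 9))^(1/3))/4) + C3*exp(-y*(-2^(2/3)*3^(5/6)/(3 + sqrt(2*sqrt(3) + 9))^(1/3) + 18^(1/3)*(3 + sqrt(2*sqrt(3) + 9))^(1/3))/12)*cos(y*(12^(1/3)/(3 + sqrt(2*sqrt(3) + 9))^(1/3) + 2^(1/3)*3^(1/6)*(3 + sqrt(2*sqrt(3) + 9))^(1/3))/4) + C4*exp(y*(-2^(2/3)*3^(5/6)/(3 + sqrt(2*sqrt(3) + 9))^(1/3) + 18^(1/3)*(3 + sqrt(2*sqrt(3) + 9))^(1/3))/6) + k*y^3/3 + sqrt(3)*k*y^2 + 6*k*y + y^2/2 + sqrt(3)*y


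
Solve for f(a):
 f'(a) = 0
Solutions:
 f(a) = C1


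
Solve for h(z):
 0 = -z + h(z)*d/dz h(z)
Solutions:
 h(z) = -sqrt(C1 + z^2)
 h(z) = sqrt(C1 + z^2)


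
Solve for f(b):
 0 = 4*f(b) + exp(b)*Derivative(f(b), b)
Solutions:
 f(b) = C1*exp(4*exp(-b))


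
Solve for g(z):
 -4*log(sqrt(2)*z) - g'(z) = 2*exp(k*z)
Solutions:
 g(z) = C1 - 4*z*log(z) + 2*z*(2 - log(2)) + Piecewise((-2*exp(k*z)/k, Ne(k, 0)), (-2*z, True))


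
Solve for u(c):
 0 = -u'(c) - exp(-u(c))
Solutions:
 u(c) = log(C1 - c)


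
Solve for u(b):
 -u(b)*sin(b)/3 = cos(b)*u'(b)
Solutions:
 u(b) = C1*cos(b)^(1/3)


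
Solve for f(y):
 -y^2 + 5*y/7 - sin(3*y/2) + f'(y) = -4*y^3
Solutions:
 f(y) = C1 - y^4 + y^3/3 - 5*y^2/14 - 2*cos(3*y/2)/3


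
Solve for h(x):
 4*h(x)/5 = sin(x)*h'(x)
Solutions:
 h(x) = C1*(cos(x) - 1)^(2/5)/(cos(x) + 1)^(2/5)


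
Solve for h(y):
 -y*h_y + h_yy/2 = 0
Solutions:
 h(y) = C1 + C2*erfi(y)


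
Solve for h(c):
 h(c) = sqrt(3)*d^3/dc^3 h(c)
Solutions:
 h(c) = C3*exp(3^(5/6)*c/3) + (C1*sin(3^(1/3)*c/2) + C2*cos(3^(1/3)*c/2))*exp(-3^(5/6)*c/6)


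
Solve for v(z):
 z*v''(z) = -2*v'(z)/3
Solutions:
 v(z) = C1 + C2*z^(1/3)


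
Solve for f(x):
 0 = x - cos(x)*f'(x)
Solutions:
 f(x) = C1 + Integral(x/cos(x), x)


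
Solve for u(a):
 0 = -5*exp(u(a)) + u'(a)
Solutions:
 u(a) = log(-1/(C1 + 5*a))


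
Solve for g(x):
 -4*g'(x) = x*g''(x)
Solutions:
 g(x) = C1 + C2/x^3


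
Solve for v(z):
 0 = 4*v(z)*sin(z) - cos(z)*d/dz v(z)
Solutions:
 v(z) = C1/cos(z)^4


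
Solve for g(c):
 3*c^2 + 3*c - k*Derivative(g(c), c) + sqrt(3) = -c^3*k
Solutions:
 g(c) = C1 + c^4/4 + c^3/k + 3*c^2/(2*k) + sqrt(3)*c/k


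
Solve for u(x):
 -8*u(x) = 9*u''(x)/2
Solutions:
 u(x) = C1*sin(4*x/3) + C2*cos(4*x/3)


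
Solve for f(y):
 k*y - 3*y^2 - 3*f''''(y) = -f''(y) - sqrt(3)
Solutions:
 f(y) = C1 + C2*y + C3*exp(-sqrt(3)*y/3) + C4*exp(sqrt(3)*y/3) - k*y^3/6 + y^4/4 + y^2*(9 - sqrt(3)/2)


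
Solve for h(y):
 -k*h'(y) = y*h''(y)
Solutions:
 h(y) = C1 + y^(1 - re(k))*(C2*sin(log(y)*Abs(im(k))) + C3*cos(log(y)*im(k)))


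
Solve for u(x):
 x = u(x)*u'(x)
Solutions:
 u(x) = -sqrt(C1 + x^2)
 u(x) = sqrt(C1 + x^2)


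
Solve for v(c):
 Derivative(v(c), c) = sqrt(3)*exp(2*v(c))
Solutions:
 v(c) = log(-sqrt(-1/(C1 + sqrt(3)*c))) - log(2)/2
 v(c) = log(-1/(C1 + sqrt(3)*c))/2 - log(2)/2


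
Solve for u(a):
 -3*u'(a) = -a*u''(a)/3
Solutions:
 u(a) = C1 + C2*a^10


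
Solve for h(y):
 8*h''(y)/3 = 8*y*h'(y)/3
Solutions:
 h(y) = C1 + C2*erfi(sqrt(2)*y/2)


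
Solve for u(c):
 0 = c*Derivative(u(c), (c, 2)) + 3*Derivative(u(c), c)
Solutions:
 u(c) = C1 + C2/c^2


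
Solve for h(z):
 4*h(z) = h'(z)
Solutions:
 h(z) = C1*exp(4*z)


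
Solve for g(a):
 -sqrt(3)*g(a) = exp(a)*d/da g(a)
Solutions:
 g(a) = C1*exp(sqrt(3)*exp(-a))


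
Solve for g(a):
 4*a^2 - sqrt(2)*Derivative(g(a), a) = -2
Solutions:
 g(a) = C1 + 2*sqrt(2)*a^3/3 + sqrt(2)*a


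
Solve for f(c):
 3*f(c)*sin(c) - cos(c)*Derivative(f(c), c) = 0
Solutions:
 f(c) = C1/cos(c)^3


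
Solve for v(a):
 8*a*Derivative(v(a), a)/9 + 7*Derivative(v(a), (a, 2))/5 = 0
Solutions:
 v(a) = C1 + C2*erf(2*sqrt(35)*a/21)


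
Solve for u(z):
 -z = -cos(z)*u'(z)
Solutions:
 u(z) = C1 + Integral(z/cos(z), z)


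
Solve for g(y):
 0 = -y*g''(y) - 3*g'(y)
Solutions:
 g(y) = C1 + C2/y^2


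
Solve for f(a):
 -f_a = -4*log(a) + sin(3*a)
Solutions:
 f(a) = C1 + 4*a*log(a) - 4*a + cos(3*a)/3


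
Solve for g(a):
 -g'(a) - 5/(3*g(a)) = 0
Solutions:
 g(a) = -sqrt(C1 - 30*a)/3
 g(a) = sqrt(C1 - 30*a)/3


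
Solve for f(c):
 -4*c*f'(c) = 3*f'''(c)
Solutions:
 f(c) = C1 + Integral(C2*airyai(-6^(2/3)*c/3) + C3*airybi(-6^(2/3)*c/3), c)


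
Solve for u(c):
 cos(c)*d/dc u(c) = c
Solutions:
 u(c) = C1 + Integral(c/cos(c), c)


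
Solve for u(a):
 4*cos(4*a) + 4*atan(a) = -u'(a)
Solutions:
 u(a) = C1 - 4*a*atan(a) + 2*log(a^2 + 1) - sin(4*a)


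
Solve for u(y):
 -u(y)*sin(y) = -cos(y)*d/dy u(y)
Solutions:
 u(y) = C1/cos(y)


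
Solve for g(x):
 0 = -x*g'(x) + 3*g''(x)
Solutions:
 g(x) = C1 + C2*erfi(sqrt(6)*x/6)


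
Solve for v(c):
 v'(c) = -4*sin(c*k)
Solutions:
 v(c) = C1 + 4*cos(c*k)/k


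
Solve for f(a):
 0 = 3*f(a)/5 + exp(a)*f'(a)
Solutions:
 f(a) = C1*exp(3*exp(-a)/5)


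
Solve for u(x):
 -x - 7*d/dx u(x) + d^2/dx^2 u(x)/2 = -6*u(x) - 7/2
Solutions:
 u(x) = C1*exp(x*(7 - sqrt(37))) + C2*exp(x*(sqrt(37) + 7)) + x/6 - 7/18


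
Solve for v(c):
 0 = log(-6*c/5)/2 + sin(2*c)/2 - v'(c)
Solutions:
 v(c) = C1 + c*log(-c)/2 - c*log(5) - c/2 + c*log(30)/2 - cos(2*c)/4


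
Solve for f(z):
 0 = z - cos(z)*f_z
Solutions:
 f(z) = C1 + Integral(z/cos(z), z)


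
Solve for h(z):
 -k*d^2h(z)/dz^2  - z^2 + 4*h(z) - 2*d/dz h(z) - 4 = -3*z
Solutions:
 h(z) = C1*exp(z*(sqrt(4*k + 1) - 1)/k) + C2*exp(-z*(sqrt(4*k + 1) + 1)/k) + k/8 + z^2/4 - z/2 + 3/4


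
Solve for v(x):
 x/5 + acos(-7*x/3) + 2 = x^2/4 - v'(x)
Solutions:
 v(x) = C1 + x^3/12 - x^2/10 - x*acos(-7*x/3) - 2*x - sqrt(9 - 49*x^2)/7


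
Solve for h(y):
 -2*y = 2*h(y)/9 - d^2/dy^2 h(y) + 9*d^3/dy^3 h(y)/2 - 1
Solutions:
 h(y) = C1*exp(y*(2*2^(2/3)/(9*sqrt(705) + 239)^(1/3) + 4 + 2^(1/3)*(9*sqrt(705) + 239)^(1/3))/54)*sin(2^(1/3)*sqrt(3)*y*(-(9*sqrt(705) + 239)^(1/3) + 2*2^(1/3)/(9*sqrt(705) + 239)^(1/3))/54) + C2*exp(y*(2*2^(2/3)/(9*sqrt(705) + 239)^(1/3) + 4 + 2^(1/3)*(9*sqrt(705) + 239)^(1/3))/54)*cos(2^(1/3)*sqrt(3)*y*(-(9*sqrt(705) + 239)^(1/3) + 2*2^(1/3)/(9*sqrt(705) + 239)^(1/3))/54) + C3*exp(y*(-2^(1/3)*(9*sqrt(705) + 239)^(1/3) - 2*2^(2/3)/(9*sqrt(705) + 239)^(1/3) + 2)/27) - 9*y + 9/2


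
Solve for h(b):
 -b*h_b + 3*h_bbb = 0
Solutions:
 h(b) = C1 + Integral(C2*airyai(3^(2/3)*b/3) + C3*airybi(3^(2/3)*b/3), b)


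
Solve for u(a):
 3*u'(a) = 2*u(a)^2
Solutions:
 u(a) = -3/(C1 + 2*a)
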